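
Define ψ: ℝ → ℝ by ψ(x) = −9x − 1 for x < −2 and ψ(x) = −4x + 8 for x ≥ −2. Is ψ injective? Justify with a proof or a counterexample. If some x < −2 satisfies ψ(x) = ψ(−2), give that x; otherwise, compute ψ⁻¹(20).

Both pieces are strictly decreasing (slopes −9 and −4), so each is injective on its own interval.
The left piece maps (−∞, −2) onto (17, ∞); the right piece maps [−2, ∞) onto (−∞, 16].
These images are disjoint, so no value is attained by both pieces. Hence ψ is injective.
Because the two images are disjoint, no x < −2 has ψ(x) = ψ(−2), so we compute ψ⁻¹(20): 20 lies in (17, ∞), so solve −9x − 1 = 20: x = (20 + 1)/(−9) = −7/3.

-7/3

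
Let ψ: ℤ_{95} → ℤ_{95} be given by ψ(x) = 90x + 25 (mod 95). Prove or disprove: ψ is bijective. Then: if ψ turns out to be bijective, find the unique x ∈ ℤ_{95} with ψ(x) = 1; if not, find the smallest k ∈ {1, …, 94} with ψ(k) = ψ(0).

By definition, injectivity means: for all s, t in the domain, ψ(s) = ψ(t) implies s = t.
We have gcd(90, 95) = 5 > 1. Taking s = 0 and t = 19: ψ(0) = 25 and ψ(19) = 90·19 + 25 = 1735 ≡ 25 (mod 95).
So ψ(0) = ψ(19) while 0 ≠ 19, so ψ is not injective, hence not bijective.
Since ψ is not bijective, we find the least positive k with ψ(k) = ψ(0): this means 90k ≡ 0 (mod 95), i.e. 95 ∣ 90k. Since gcd(90, 95) = 5, dividing through by 5 this holds exactly when 19 ∣ 18k, and as gcd(18, 19) = 1, exactly when 19 ∣ k.
The smallest positive such k is 19.

19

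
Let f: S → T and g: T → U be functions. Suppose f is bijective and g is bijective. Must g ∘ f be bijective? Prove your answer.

bijective

Injectivity: if g(f(a)) = g(f(b)) then f(a) = f(b) (g injective) so a = b (f injective).
Surjectivity: for c ∈ U pick b with g(b) = c, then a with f(a) = b; then (g ∘ f)(a) = c.
Hence g ∘ f is bijective.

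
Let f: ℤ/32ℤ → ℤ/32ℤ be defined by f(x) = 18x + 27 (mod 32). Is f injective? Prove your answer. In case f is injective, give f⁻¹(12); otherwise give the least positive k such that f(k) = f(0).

We have gcd(18, 32) = 2 > 1. Taking x_1 = 0 and x_2 = 16: f(0) = 27 and f(16) = 18·16 + 27 = 315 ≡ 27 (mod 32).
So f(0) = f(16) while 0 ≠ 16, therefore f is not injective.
Since f is not injective, we find the least positive k with f(k) = f(0): this means 18k ≡ 0 (mod 32), i.e. 32 ∣ 18k. Since gcd(18, 32) = 2, dividing through by 2 this holds exactly when 16 ∣ 9k, and as gcd(9, 16) = 1, exactly when 16 ∣ k.
The smallest positive such k is 16.

16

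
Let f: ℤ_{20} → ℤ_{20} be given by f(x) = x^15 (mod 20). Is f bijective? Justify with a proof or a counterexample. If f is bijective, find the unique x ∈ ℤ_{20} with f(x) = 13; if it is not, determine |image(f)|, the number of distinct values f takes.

15

f(0) = 0^15 = 0.
f(10): Repeated squaring mod 20: 10^1 ≡ 10, 10^2 ≡ 10² = 100 ≡ 0, 10^4 ≡ 0² = 0, 10^8 ≡ 0² = 0. Since 15 = 8 + 4 + 2 + 1, 10^15 ≡ 0·0·0·10: 0·0 = 0, then 0·0 = 0, then 0·10 = 0. So 10^15 ≡ 0 (mod 20).
So f(0) = f(10) = 0 while 0 ≠ 10, so f is not injective, hence not bijective.
Since f is not bijective, we determine |image(f)|. Computing x^15 mod 20 for each x (by repeated squaring, reducing mod 20 at every step), the values f(0), f(1), …, f(19) are: 0, 1, 8, 7, 4, 5, 16, 3, 12, 9, 0, 11, 8, 17, 4, 15, 16, 13, 12, 19.
The distinct values are {0, 1, 3, 4, 5, 7, 8, 9, 11, 12, 13, 15, 16, 17, 19}; there are 15 of them.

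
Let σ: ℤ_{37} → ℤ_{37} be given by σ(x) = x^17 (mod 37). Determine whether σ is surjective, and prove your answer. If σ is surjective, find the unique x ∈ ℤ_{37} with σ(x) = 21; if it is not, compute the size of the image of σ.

Since 37 is prime, the nonzero elements of ℤ_{37} form a cyclic group of order 36.
As gcd(17, 36) = 1, raising to the 17th power is a bijection on this group: if u^17 ≡ v^17 then (uv^{−1})^17 = 1, and the only element of order dividing gcd(17, 36) = 1 is 1, so u = v.
With σ(0) = 0 this makes σ injective on all of ℤ_{37}, hence bijective (finite equal-size domain and codomain). In particular σ is surjective.
Since σ is surjective, we find the preimage of 21. The inverse of x ↦ x^17 on (ℤ_{37})^× is x ↦ x^17, because 17·17 = 289 = 8·36 + 1 ≡ 1 (mod 36) and x^{36} = 1 for x ≠ 0 (Fermat). So σ⁻¹(21) = 21^17 mod 37.
Repeated squaring mod 37: 21^1 ≡ 21, 21^2 ≡ 21² = 441 ≡ 34, 21^4 ≡ 34² = 1156 ≡ 9, 21^8 ≡ 9² = 81 ≡ 7, 21^16 ≡ 7² = 49 ≡ 12. Since 17 = 16 + 1, 21^17 ≡ 12·21: 12·21 = 252 ≡ 30. So 21^17 ≡ 30 (mod 37).
Hence σ⁻¹(21) = 30.

30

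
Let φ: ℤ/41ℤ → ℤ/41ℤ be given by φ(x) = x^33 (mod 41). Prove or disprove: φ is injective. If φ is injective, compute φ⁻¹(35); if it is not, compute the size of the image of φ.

Since 41 is prime, the nonzero elements of ℤ/41ℤ form a cyclic group of order 40.
As gcd(33, 40) = 1, raising to the 33rd power is a bijection on this group: if x_1^33 ≡ x_2^33 then (x_1x_2^{−1})^33 = 1, and the only element of order dividing gcd(33, 40) = 1 is 1, so x_1 = x_2.
With φ(0) = 0 this makes φ injective on all of ℤ/41ℤ, hence bijective (finite equal-size domain and codomain). In particular φ is injective.
Since φ is injective, we find the preimage of 35. The inverse of x ↦ x^33 on (ℤ/41ℤ)^× is x ↦ x^17, because 33·17 = 561 = 14·40 + 1 ≡ 1 (mod 40) and x^{40} = 1 for x ≠ 0 (Fermat). So φ⁻¹(35) = 35^17 mod 41.
Repeated squaring mod 41: 35^1 ≡ 35, 35^2 ≡ 35² = 1225 ≡ 36, 35^4 ≡ 36² = 1296 ≡ 25, 35^8 ≡ 25² = 625 ≡ 10, 35^16 ≡ 10² = 100 ≡ 18. Since 17 = 16 + 1, 35^17 ≡ 18·35: 18·35 = 630 ≡ 15. So 35^17 ≡ 15 (mod 41).
Hence φ⁻¹(35) = 15.

15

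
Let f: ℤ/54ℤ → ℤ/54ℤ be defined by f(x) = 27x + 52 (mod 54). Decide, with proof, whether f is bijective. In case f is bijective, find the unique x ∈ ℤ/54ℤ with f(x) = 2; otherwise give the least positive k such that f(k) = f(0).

We have gcd(27, 54) = 27 > 1. Taking u = 0 and v = 2: f(0) = 52 and f(2) = 27·2 + 52 = 106 ≡ 52 (mod 54).
So f(0) = f(2) while 0 ≠ 2, therefore f is not injective, hence not bijective.
Since f is not bijective, we find the least positive k with f(k) = f(0): this means 27k ≡ 0 (mod 54), i.e. 54 ∣ 27k. Since gcd(27, 54) = 27, dividing through by 27 this holds exactly when 2 ∣ k.
The smallest positive such k is 2.

2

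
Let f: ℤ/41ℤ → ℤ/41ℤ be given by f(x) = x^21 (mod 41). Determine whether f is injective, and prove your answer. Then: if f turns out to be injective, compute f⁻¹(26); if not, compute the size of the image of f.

15

Since 41 is prime, the nonzero elements of ℤ/41ℤ form a cyclic group of order 40.
As gcd(21, 40) = 1, raising to the 21st power is a bijection on this group: if a^21 ≡ b^21 then (ab^{−1})^21 = 1, and the only element of order dividing gcd(21, 40) = 1 is 1, so a = b.
With f(0) = 0 this makes f injective on all of ℤ/41ℤ, hence bijective (finite equal-size domain and codomain). In particular f is injective.
Since f is injective, we find the preimage of 26. The inverse of x ↦ x^21 on (ℤ/41ℤ)^× is x ↦ x^21, because 21·21 = 441 = 11·40 + 1 ≡ 1 (mod 40) and x^{40} = 1 for x ≠ 0 (Fermat). So f⁻¹(26) = 26^21 mod 41.
Repeated squaring mod 41: 26^1 ≡ 26, 26^2 ≡ 26² = 676 ≡ 20, 26^4 ≡ 20² = 400 ≡ 31, 26^8 ≡ 31² = 961 ≡ 18, 26^16 ≡ 18² = 324 ≡ 37. Since 21 = 16 + 4 + 1, 26^21 ≡ 37·31·26: 37·31 = 1147 ≡ 40, then 40·26 = 1040 ≡ 15. So 26^21 ≡ 15 (mod 41).
Hence f⁻¹(26) = 15.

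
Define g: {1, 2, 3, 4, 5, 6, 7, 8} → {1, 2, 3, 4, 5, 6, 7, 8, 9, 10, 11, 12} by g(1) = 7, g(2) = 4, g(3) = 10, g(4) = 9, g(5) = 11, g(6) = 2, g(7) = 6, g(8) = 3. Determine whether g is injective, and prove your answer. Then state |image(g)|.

The values g(1), …, g(8) are 7, 4, 10, 9, 11, 2, 6, 3 — all distinct.
So g(a) = g(b) only when a = b, and g is injective.
The image of g is {2, 3, 4, 6, 7, 9, 10, 11}, which has 8 elements.

8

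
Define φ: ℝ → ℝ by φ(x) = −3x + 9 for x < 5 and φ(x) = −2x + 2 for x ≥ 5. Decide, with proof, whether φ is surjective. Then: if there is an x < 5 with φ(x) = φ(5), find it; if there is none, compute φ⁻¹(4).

5/3

Both pieces are strictly decreasing (slopes −3 and −2), so each is injective on its own interval.
The left piece maps (−∞, 5) onto (−6, ∞); the right piece maps [5, ∞) onto (−∞, −8].
The union (−6, ∞) ∪ (−∞, −8] omits the interval between −6 and −8; in particular −6 has no preimage. So φ is not surjective.
Because the two images are disjoint, no x < 5 has φ(x) = φ(5), so we compute φ⁻¹(4): 4 lies in (−6, ∞), so solve −3x + 9 = 4: x = (4 − 9)/(−3) = 5/3.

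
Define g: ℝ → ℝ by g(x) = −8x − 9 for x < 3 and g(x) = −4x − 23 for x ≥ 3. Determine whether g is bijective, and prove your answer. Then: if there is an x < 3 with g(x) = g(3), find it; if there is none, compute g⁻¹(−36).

Both pieces are strictly decreasing (slopes −8 and −4), so each is injective on its own interval.
The left piece maps (−∞, 3) onto (−33, ∞); the right piece maps [3, ∞) onto (−∞, −35].
The images leave a gap (−33 has no preimage), so g is not surjective, hence not bijective.
Because the two images are disjoint, no x < 3 has g(x) = g(3), so we compute g⁻¹(−36): −36 lies in (−∞, −35], so solve −4x − 23 = −36: x = (−36 + 23)/(−4) = 13/4.

13/4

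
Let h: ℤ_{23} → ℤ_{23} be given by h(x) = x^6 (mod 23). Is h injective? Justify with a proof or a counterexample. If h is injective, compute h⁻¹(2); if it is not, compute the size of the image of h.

h(11): Repeated squaring mod 23: 11^1 ≡ 11, 11^2 ≡ 11² = 121 ≡ 6, 11^4 ≡ 6² = 36 ≡ 13. Since 6 = 4 + 2, 11^6 ≡ 13·6: 13·6 = 78 ≡ 9. So 11^6 ≡ 9 (mod 23).
h(12): Repeated squaring mod 23: 12^1 ≡ 12, 12^2 ≡ 12² = 144 ≡ 6, 12^4 ≡ 6² = 36 ≡ 13. Since 6 = 4 + 2, 12^6 ≡ 13·6: 13·6 = 78 ≡ 9. So 12^6 ≡ 9 (mod 23).
So h(11) = h(12) = 9 while 11 ≠ 12, hence h is not injective.
Since h is not injective, we determine |image(h)|. Computing x^6 mod 23 for each x (by repeated squaring, reducing mod 23 at every step), the values h(0), h(1), …, h(22) are: 0, 1, 18, 16, 2, 8, 12, 4, 13, 3, 6, 9, 9, 6, 3, 13, 4, 12, 8, 2, 16, 18, 1.
The distinct values are {0, 1, 2, 3, 4, 6, 8, 9, 12, 13, 16, 18}; there are 12 of them.

12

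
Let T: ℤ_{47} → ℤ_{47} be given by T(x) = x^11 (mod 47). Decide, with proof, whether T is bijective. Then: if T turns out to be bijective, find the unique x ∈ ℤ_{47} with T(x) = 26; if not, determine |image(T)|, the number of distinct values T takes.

Since 47 is prime, the nonzero elements of ℤ_{47} form a cyclic group of order 46.
As gcd(11, 46) = 1, raising to the 11th power is a bijection on this group: if s^11 ≡ t^11 then (st^{−1})^11 = 1, and the only element of order dividing gcd(11, 46) = 1 is 1, so s = t.
With T(0) = 0 this makes T injective on all of ℤ_{47}, hence bijective (finite equal-size domain and codomain). In particular T is bijective.
Since T is bijective, we find the preimage of 26. The inverse of x ↦ x^11 on (ℤ_{47})^× is x ↦ x^21, because 11·21 = 231 = 5·46 + 1 ≡ 1 (mod 46) and x^{46} = 1 for x ≠ 0 (Fermat). So T⁻¹(26) = 26^21 mod 47.
Repeated squaring mod 47: 26^1 ≡ 26, 26^2 ≡ 26² = 676 ≡ 18, 26^4 ≡ 18² = 324 ≡ 42, 26^8 ≡ 42² = 1764 ≡ 25, 26^16 ≡ 25² = 625 ≡ 14. Since 21 = 16 + 4 + 1, 26^21 ≡ 14·42·26: 14·42 = 588 ≡ 24, then 24·26 = 624 ≡ 13. So 26^21 ≡ 13 (mod 47).
Hence T⁻¹(26) = 13.

13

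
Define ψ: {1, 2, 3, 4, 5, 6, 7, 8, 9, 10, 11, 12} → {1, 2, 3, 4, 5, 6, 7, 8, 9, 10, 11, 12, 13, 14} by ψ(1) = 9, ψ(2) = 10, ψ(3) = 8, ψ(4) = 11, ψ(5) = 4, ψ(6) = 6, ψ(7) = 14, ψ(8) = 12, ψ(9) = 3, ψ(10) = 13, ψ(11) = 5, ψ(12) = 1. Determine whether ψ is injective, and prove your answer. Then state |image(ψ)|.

12

The values ψ(1), …, ψ(12) are 9, 10, 8, 11, 4, 6, 14, 12, 3, 13, 5, 1 — all distinct.
So ψ(s) = ψ(t) only when s = t, and ψ is injective.
The image of ψ is {1, 3, 4, 5, 6, 8, 9, 10, 11, 12, 13, 14}, which has 12 elements.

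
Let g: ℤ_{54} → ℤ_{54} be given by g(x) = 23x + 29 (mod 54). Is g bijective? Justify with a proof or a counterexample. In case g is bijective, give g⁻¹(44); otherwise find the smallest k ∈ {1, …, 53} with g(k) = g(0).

Suppose g(a) = g(b) in ℤ_{54}. Then 23a + 29 ≡ 23b + 29 (mod 54), so 23(a − b) ≡ 0 (mod 54).
Since gcd(23, 54) = 1, 23 is invertible modulo 54, hence a − b ≡ 0 (mod 54), i.e. a = b.
We now compute 23⁻¹ mod 54 explicitly. Euclid's algorithm: 54 = 2·23 + 8, 23 = 2·8 + 7, 8 = 1·7 + 1; back-substituting gives 1 = 47·23 − 20·54, so 23⁻¹ ≡ 47 (mod 54).
For any y ∈ ℤ_{54}, x = 47(y − 29) mod 54 satisfies g(x) = 23·47(y − 29) + 29 ≡ y (since 23·47 ≡ 1 mod 54). So every y has a preimage.
So g is bijective.
Since g is bijective, we compute g⁻¹(44): solve 23x + 29 ≡ 44 (mod 54), i.e. 23x ≡ 15 (mod 54).
Multiplying by 23⁻¹ = 47 gives x ≡ 47·15 = 705 = 13·54 + 3 ≡ 3 (mod 54).
Check: g(3) = 23·3 + 29 = 98 = 1·54 + 44 ≡ 44 (mod 54).

3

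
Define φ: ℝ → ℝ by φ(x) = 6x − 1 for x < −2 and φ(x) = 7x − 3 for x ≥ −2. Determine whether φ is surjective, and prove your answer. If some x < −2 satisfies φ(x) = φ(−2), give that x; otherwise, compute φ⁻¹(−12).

-8/3

Both pieces are strictly increasing (slopes 6 and 7), so each is injective on its own interval.
The left piece maps (−∞, −2) onto (−∞, −13); the right piece maps [−2, ∞) onto [−17, ∞).
The union (−∞, −13) ∪ [−17, ∞) covers ℝ, so φ is surjective.
For the follow-up: the images overlap, so an x < −2 with φ(x) = φ(−2) exists. φ(−2) = −17; solving 6x − 1 = −17 for x < −2 gives x = (−17 + 1)/6 = −8/3.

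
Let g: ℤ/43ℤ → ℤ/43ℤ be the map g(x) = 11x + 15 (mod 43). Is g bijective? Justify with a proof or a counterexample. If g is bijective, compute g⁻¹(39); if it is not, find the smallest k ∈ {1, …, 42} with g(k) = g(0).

10

If g(u) = g(v), then 11u ≡ 11v (mod 43). Because gcd(11, 43) = 1, we may cancel 11 to get u ≡ v (mod 43).
We now compute 11⁻¹ mod 43 explicitly. Euclid's algorithm: 43 = 3·11 + 10, 11 = 1·10 + 1; back-substituting gives 1 = 4·11 − 1·43, so 11⁻¹ ≡ 4 (mod 43).
Then y ↦ 4(y − 15) is a two-sided inverse to g, so every y ∈ ℤ/43ℤ has a preimage.
Thus g is bijective.
Since g is bijective, we compute g⁻¹(39): solve 11x + 15 ≡ 39 (mod 43), i.e. 11x ≡ 24 (mod 43).
Multiplying by 11⁻¹ = 4 gives x ≡ 4·24 = 96 = 2·43 + 10 ≡ 10 (mod 43).
Check: g(10) = 11·10 + 15 = 125 = 2·43 + 39 ≡ 39 (mod 43).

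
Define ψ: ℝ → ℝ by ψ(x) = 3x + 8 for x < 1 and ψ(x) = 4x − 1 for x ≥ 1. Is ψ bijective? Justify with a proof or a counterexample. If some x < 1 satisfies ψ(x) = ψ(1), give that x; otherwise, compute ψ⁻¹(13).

-5/3

Both pieces are strictly increasing (slopes 3 and 4), so each is injective on its own interval.
The left piece maps (−∞, 1) onto (−∞, 11); the right piece maps [1, ∞) onto [3, ∞).
These images overlap. In particular ψ(1) = 3 (right piece), and solving 3x + 8 = 3 on the left piece gives x = −5/3 < 1.
So ψ(−5/3) = ψ(1) with −5/3 ≠ 1, and ψ is not injective, hence not bijective. This x = −5/3 is the requested value below 1.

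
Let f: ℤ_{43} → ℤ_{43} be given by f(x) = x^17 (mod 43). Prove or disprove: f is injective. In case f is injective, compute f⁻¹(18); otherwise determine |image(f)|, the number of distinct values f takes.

Since 43 is prime, the nonzero elements of ℤ_{43} form a cyclic group of order 42.
As gcd(17, 42) = 1, raising to the 17th power is a bijection on this group: if s^17 ≡ t^17 then (st^{−1})^17 = 1, and the only element of order dividing gcd(17, 42) = 1 is 1, so s = t.
With f(0) = 0 this makes f injective on all of ℤ_{43}, hence bijective (finite equal-size domain and codomain). In particular f is injective.
Since f is injective, we find the preimage of 18. The inverse of x ↦ x^17 on (ℤ_{43})^× is x ↦ x^5, because 17·5 = 85 = 2·42 + 1 ≡ 1 (mod 42) and x^{42} = 1 for x ≠ 0 (Fermat). So f⁻¹(18) = 18^5 mod 43.
Repeated squaring mod 43: 18^1 ≡ 18, 18^2 ≡ 18² = 324 ≡ 23, 18^4 ≡ 23² = 529 ≡ 13. Since 5 = 4 + 1, 18^5 ≡ 13·18: 13·18 = 234 ≡ 19. So 18^5 ≡ 19 (mod 43).
Hence f⁻¹(18) = 19.

19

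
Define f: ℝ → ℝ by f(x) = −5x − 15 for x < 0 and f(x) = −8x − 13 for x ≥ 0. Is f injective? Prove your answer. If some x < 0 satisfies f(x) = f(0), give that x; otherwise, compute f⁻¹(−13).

-2/5

Both pieces are strictly decreasing (slopes −5 and −8), so each is injective on its own interval.
The left piece maps (−∞, 0) onto (−15, ∞); the right piece maps [0, ∞) onto (−∞, −13].
These images overlap. In particular f(0) = −13 (right piece), and solving −5x − 15 = −13 on the left piece gives x = −2/5 < 0.
So f(−2/5) = f(0) with −2/5 ≠ 0, and f is not injective. This x = −2/5 is the requested value below 0.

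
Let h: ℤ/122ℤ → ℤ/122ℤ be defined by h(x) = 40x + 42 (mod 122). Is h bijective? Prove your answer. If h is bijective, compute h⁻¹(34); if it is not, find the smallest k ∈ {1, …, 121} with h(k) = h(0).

Recall: h is injective if h(s) = h(t) implies s = t.
We have gcd(40, 122) = 2 > 1. Taking s = 0 and t = 61: h(0) = 42 and h(61) = 40·61 + 42 = 2482 ≡ 42 (mod 122).
So h(0) = h(61) while 0 ≠ 61, hence h is not injective, hence not bijective.
Since h is not bijective, we find the least positive k with h(k) = h(0): this means 40k ≡ 0 (mod 122), i.e. 122 ∣ 40k. Since gcd(40, 122) = 2, dividing through by 2 this holds exactly when 61 ∣ 20k, and as gcd(20, 61) = 1, exactly when 61 ∣ k.
The smallest positive such k is 61.

61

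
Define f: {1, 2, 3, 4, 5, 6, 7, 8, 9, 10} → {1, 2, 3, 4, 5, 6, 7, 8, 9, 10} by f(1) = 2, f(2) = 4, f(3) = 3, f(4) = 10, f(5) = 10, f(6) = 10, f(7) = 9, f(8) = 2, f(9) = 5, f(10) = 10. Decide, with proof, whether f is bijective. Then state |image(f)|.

6

f(4) = 10 = f(5) with 4 ≠ 5, so f is not injective, hence not bijective.
The image of f is {2, 3, 4, 5, 9, 10}, which has 6 elements.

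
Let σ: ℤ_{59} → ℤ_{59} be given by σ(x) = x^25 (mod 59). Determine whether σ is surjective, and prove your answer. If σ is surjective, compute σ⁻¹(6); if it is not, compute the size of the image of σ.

Since 59 is prime, the nonzero elements of ℤ_{59} form a cyclic group of order 58.
As gcd(25, 58) = 1, raising to the 25th power is a bijection on this group: if x_1^25 ≡ x_2^25 then (x_1x_2^{−1})^25 = 1, and the only element of order dividing gcd(25, 58) = 1 is 1, so x_1 = x_2.
With σ(0) = 0 this makes σ injective on all of ℤ_{59}, hence bijective (finite equal-size domain and codomain). In particular σ is surjective.
Since σ is surjective, we find the preimage of 6. The inverse of x ↦ x^25 on (ℤ_{59})^× is x ↦ x^7, because 25·7 = 175 = 3·58 + 1 ≡ 1 (mod 58) and x^{58} = 1 for x ≠ 0 (Fermat). So σ⁻¹(6) = 6^7 mod 59.
Repeated squaring mod 59: 6^1 ≡ 6, 6^2 ≡ 6² = 36, 6^4 ≡ 36² = 1296 ≡ 57. Since 7 = 4 + 2 + 1, 6^7 ≡ 57·36·6: 57·36 = 2052 ≡ 46, then 46·6 = 276 ≡ 40. So 6^7 ≡ 40 (mod 59).
Hence σ⁻¹(6) = 40.

40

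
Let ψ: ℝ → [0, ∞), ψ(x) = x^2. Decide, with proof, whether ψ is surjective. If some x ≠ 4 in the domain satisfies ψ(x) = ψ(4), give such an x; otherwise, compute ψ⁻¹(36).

For any y ∈ [0, ∞), x = y^{1/2} ∈ ℝ satisfies x^2 = y, so ψ is surjective.
For the follow-up, such an x exists: taking x = −4 ∈ ℝ gives ψ(−4) = 16 = ψ(4) with −4 ≠ 4.

-4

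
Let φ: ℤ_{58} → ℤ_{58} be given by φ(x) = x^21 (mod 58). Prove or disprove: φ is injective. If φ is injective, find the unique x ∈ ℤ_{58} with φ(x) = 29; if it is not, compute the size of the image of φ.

φ(4): Repeated squaring mod 58: 4^1 ≡ 4, 4^2 ≡ 4² = 16, 4^4 ≡ 16² = 256 ≡ 24, 4^8 ≡ 24² = 576 ≡ 54, 4^16 ≡ 54² = 2916 ≡ 16. Since 21 = 16 + 4 + 1, 4^21 ≡ 16·24·4: 16·24 = 384 ≡ 36, then 36·4 = 144 ≡ 28. So 4^21 ≡ 28 (mod 58).
φ(6): Repeated squaring mod 58: 6^1 ≡ 6, 6^2 ≡ 6² = 36, 6^4 ≡ 36² = 1296 ≡ 20, 6^8 ≡ 20² = 400 ≡ 52, 6^16 ≡ 52² = 2704 ≡ 36. Since 21 = 16 + 4 + 1, 6^21 ≡ 36·20·6: 36·20 = 720 ≡ 24, then 24·6 = 144 ≡ 28. So 6^21 ≡ 28 (mod 58).
So φ(4) = φ(6) = 28 while 4 ≠ 6, therefore φ is not injective.
Since φ is not injective, we determine |image(φ)|. Computing x^21 mod 58 for each x (by repeated squaring, reducing mod 58 at every step), the values φ(0), φ(1), …, φ(57) are: 0, 1, 46, 17, 28, 57, 28, 1, 12, 57, 12, 17, 12, 57, 46, 41, 30, 17, 12, 17, 30, 17, 28, 1, 30, 1, 12, 41, 28, 29, 30, 17, 46, 57, 28, 57, 30, 41, 28, 41, 46, 41, 28, 17, 12, 1, 46, 41, 46, 1, 46, 57, 30, 1, 30, 41, 12, 57.
The distinct values are {0, 1, 12, 17, 28, 29, 30, 41, 46, 57}; there are 10 of them.

10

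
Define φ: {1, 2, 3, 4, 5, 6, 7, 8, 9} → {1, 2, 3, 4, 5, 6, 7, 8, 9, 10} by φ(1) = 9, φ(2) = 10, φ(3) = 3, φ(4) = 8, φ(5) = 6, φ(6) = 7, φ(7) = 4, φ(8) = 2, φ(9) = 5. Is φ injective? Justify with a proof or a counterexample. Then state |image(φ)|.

The values φ(1), …, φ(9) are 9, 10, 3, 8, 6, 7, 4, 2, 5 — all distinct.
So φ(x_1) = φ(x_2) only when x_1 = x_2, and φ is injective.
The image of φ is {2, 3, 4, 5, 6, 7, 8, 9, 10}, which has 9 elements.

9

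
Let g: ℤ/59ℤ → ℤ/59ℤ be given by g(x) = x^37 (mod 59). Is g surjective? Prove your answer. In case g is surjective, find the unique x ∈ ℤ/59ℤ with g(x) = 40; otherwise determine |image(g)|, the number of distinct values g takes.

Since 59 is prime, the nonzero elements of ℤ/59ℤ form a cyclic group of order 58.
As gcd(37, 58) = 1, raising to the 37th power is a bijection on this group: if u^37 ≡ v^37 then (uv^{−1})^37 = 1, and the only element of order dividing gcd(37, 58) = 1 is 1, so u = v.
With g(0) = 0 this makes g injective on all of ℤ/59ℤ, hence bijective (finite equal-size domain and codomain). In particular g is surjective.
Since g is surjective, we find the preimage of 40. The inverse of x ↦ x^37 on (ℤ/59ℤ)^× is x ↦ x^11, because 37·11 = 407 = 7·58 + 1 ≡ 1 (mod 58) and x^{58} = 1 for x ≠ 0 (Fermat). So g⁻¹(40) = 40^11 mod 59.
Repeated squaring mod 59: 40^1 ≡ 40, 40^2 ≡ 40² = 1600 ≡ 7, 40^4 ≡ 7² = 49, 40^8 ≡ 49² = 2401 ≡ 41. Since 11 = 8 + 2 + 1, 40^11 ≡ 41·7·40: 41·7 = 287 ≡ 51, then 51·40 = 2040 ≡ 34. So 40^11 ≡ 34 (mod 59).
Hence g⁻¹(40) = 34.

34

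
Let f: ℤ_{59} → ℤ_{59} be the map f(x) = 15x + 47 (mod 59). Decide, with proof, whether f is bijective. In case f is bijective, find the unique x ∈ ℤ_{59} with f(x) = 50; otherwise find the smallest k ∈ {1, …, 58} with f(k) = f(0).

12

If f(x_1) = f(x_2), then 15x_1 ≡ 15x_2 (mod 59). Because gcd(15, 59) = 1, we may cancel 15 to get x_1 ≡ x_2 (mod 59).
We now compute 15⁻¹ mod 59 explicitly. Euclid's algorithm: 59 = 3·15 + 14, 15 = 1·14 + 1; back-substituting gives 1 = 4·15 − 1·59, so 15⁻¹ ≡ 4 (mod 59).
For any y ∈ ℤ_{59}, x = 4(y − 47) mod 59 satisfies f(x) = 15·4(y − 47) + 47 ≡ y (since 15·4 ≡ 1 mod 59). So every y has a preimage.
Therefore f is bijective.
Since f is bijective, we find f⁻¹(50): we need 15x ≡ 50 − 47 ≡ 3 (mod 59). Using 15⁻¹ = 4: x ≡ 4·3 = 12, so x = 12.
Check: f(12) = 15·12 + 47 = 227 = 3·59 + 50 ≡ 50 (mod 59).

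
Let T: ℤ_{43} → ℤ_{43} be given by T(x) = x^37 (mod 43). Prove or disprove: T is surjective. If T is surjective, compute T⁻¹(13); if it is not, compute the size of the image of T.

9

Since 43 is prime, the nonzero elements of ℤ_{43} form a cyclic group of order 42.
As gcd(37, 42) = 1, raising to the 37th power is a bijection on this group: if s^37 ≡ t^37 then (st^{−1})^37 = 1, and the only element of order dividing gcd(37, 42) = 1 is 1, so s = t.
With T(0) = 0 this makes T injective on all of ℤ_{43}, hence bijective (finite equal-size domain and codomain). In particular T is surjective.
Since T is surjective, we find the preimage of 13. The inverse of x ↦ x^37 on (ℤ_{43})^× is x ↦ x^25, because 37·25 = 925 = 22·42 + 1 ≡ 1 (mod 42) and x^{42} = 1 for x ≠ 0 (Fermat). So T⁻¹(13) = 13^25 mod 43.
Repeated squaring mod 43: 13^1 ≡ 13, 13^2 ≡ 13² = 169 ≡ 40, 13^4 ≡ 40² = 1600 ≡ 9, 13^8 ≡ 9² = 81 ≡ 38, 13^16 ≡ 38² = 1444 ≡ 25. Since 25 = 16 + 8 + 1, 13^25 ≡ 25·38·13: 25·38 = 950 ≡ 4, then 4·13 = 52 ≡ 9. So 13^25 ≡ 9 (mod 43).
Hence T⁻¹(13) = 9.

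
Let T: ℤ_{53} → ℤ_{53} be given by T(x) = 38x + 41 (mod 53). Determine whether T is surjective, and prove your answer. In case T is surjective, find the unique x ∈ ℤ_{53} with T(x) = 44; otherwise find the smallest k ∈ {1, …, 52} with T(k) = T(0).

21

Since gcd(38, 53) = 1, 38 is invertible modulo 53. Euclid's algorithm: 53 = 1·38 + 15, 38 = 2·15 + 8, 15 = 1·8 + 7, 8 = 1·7 + 1; back-substituting gives 1 = 7·38 − 5·53, so 38⁻¹ ≡ 7 (mod 53).
Then y ↦ 7(y − 41) is a two-sided inverse to T, so every y ∈ ℤ_{53} has a preimage.
Therefore T is surjective.
Since T is surjective, we find T⁻¹(44): we need 38x ≡ 44 − 41 ≡ 3 (mod 53). Using 38⁻¹ = 7: x ≡ 7·3 = 21, so x = 21.
Check: T(21) = 38·21 + 41 = 839 = 15·53 + 44 ≡ 44 (mod 53).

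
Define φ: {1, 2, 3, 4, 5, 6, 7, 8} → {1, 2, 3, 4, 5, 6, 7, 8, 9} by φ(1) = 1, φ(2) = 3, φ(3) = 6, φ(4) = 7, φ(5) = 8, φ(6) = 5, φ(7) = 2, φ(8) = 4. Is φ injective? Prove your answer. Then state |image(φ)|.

The values φ(1), …, φ(8) are 1, 3, 6, 7, 8, 5, 2, 4 — all distinct.
So φ(u) = φ(v) only when u = v, and φ is injective.
The image of φ is {1, 2, 3, 4, 5, 6, 7, 8}, which has 8 elements.

8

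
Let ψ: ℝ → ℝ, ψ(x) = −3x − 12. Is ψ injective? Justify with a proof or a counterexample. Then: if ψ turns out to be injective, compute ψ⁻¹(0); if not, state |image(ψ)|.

-4

Recall that injectivity means: for all s, t in the domain, ψ(s) = ψ(t) implies s = t.
Suppose ψ(s) = ψ(t). Then −3s − 12 = −3t − 12, so −3s = −3t, so s = t.
Thus ψ is injective.
Since ψ is injective, we compute ψ⁻¹(0) = (0 + 12)/(−3) = −4.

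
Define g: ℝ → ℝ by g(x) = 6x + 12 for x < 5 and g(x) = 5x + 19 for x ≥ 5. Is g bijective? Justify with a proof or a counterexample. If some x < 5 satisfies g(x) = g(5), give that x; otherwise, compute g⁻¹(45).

26/5

Both pieces are strictly increasing (slopes 6 and 5), so each is injective on its own interval.
The left piece maps (−∞, 5) onto (−∞, 42); the right piece maps [5, ∞) onto [44, ∞).
The images leave a gap (42 has no preimage), so g is not surjective, hence not bijective.
Because the two images are disjoint, no x < 5 has g(x) = g(5), so we compute g⁻¹(45): 45 lies in [44, ∞), so solve 5x + 19 = 45: x = (45 − 19)/5 = 26/5.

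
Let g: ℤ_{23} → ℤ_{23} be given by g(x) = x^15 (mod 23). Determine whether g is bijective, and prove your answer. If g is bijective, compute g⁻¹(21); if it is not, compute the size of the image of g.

15

Since 23 is prime, the nonzero elements of ℤ_{23} form a cyclic group of order 22.
As gcd(15, 22) = 1, raising to the 15th power is a bijection on this group: if u^15 ≡ v^15 then (uv^{−1})^15 = 1, and the only element of order dividing gcd(15, 22) = 1 is 1, so u = v.
With g(0) = 0 this makes g injective on all of ℤ_{23}, hence bijective (finite equal-size domain and codomain). In particular g is bijective.
Since g is bijective, we find the preimage of 21. The inverse of x ↦ x^15 on (ℤ_{23})^× is x ↦ x^3, because 15·3 = 45 = 2·22 + 1 ≡ 1 (mod 22) and x^{22} = 1 for x ≠ 0 (Fermat). So g⁻¹(21) = 21^3 mod 23.
Repeated squaring mod 23: 21^1 ≡ 21, 21^2 ≡ 21² = 441 ≡ 4. Since 3 = 2 + 1, 21^3 ≡ 4·21: 4·21 = 84 ≡ 15. So 21^3 ≡ 15 (mod 23).
Hence g⁻¹(21) = 15.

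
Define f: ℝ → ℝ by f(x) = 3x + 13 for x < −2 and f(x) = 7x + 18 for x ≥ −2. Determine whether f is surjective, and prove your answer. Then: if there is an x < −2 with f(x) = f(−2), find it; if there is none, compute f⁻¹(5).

-3

Both pieces are strictly increasing (slopes 3 and 7), so each is injective on its own interval.
The left piece maps (−∞, −2) onto (−∞, 7); the right piece maps [−2, ∞) onto [4, ∞).
The union (−∞, 7) ∪ [4, ∞) covers ℝ, so f is surjective.
For the follow-up: the images overlap, so an x < −2 with f(x) = f(−2) exists. f(−2) = 4; solving 3x + 13 = 4 for x < −2 gives x = (4 − 13)/3 = −3.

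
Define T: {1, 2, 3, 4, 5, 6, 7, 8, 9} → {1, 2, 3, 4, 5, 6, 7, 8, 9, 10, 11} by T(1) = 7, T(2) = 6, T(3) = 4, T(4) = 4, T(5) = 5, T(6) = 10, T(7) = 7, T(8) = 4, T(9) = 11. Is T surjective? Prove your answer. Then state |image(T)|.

No element maps to 1, so T is not surjective.
The image of T is {4, 5, 6, 7, 10, 11}, which has 6 elements.

6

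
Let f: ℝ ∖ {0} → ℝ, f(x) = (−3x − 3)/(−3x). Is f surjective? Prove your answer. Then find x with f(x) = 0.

If f(x) = 1, cross-multiplying gives −3(−3x − 3) = −3(−3x), which simplifies to 9 = 0 — false.  So 1 has no preimage and f is not surjective.
Solving f(x) = 0: cross-multiplying gives −3x − 3 = 0(−3x), which rearranges to −3x = 3, so x = −1.

-1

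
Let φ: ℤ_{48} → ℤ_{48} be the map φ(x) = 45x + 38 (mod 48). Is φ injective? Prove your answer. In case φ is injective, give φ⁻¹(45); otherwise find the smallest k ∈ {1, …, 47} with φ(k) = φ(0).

We have gcd(45, 48) = 3 > 1. Taking u = 0 and v = 16: φ(0) = 38 and φ(16) = 45·16 + 38 = 758 ≡ 38 (mod 48).
So φ(0) = φ(16) while 0 ≠ 16, thus φ is not injective.
Since φ is not injective, we find the least positive k with φ(k) = φ(0): this means 45k ≡ 0 (mod 48), i.e. 48 ∣ 45k. Since gcd(45, 48) = 3, dividing through by 3 this holds exactly when 16 ∣ 15k, and as gcd(15, 16) = 1, exactly when 16 ∣ k.
The smallest positive such k is 16.

16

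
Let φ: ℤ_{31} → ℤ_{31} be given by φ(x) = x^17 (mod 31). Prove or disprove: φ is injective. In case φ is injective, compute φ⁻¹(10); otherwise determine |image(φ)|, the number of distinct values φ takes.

Since 31 is prime, the nonzero elements of ℤ_{31} form a cyclic group of order 30.
As gcd(17, 30) = 1, raising to the 17th power is a bijection on this group: if s^17 ≡ t^17 then (st^{−1})^17 = 1, and the only element of order dividing gcd(17, 30) = 1 is 1, so s = t.
With φ(0) = 0 this makes φ injective on all of ℤ_{31}, hence bijective (finite equal-size domain and codomain). In particular φ is injective.
Since φ is injective, we find the preimage of 10. The inverse of x ↦ x^17 on (ℤ_{31})^× is x ↦ x^23, because 17·23 = 391 = 13·30 + 1 ≡ 1 (mod 30) and x^{30} = 1 for x ≠ 0 (Fermat). So φ⁻¹(10) = 10^23 mod 31.
Repeated squaring mod 31: 10^1 ≡ 10, 10^2 ≡ 10² = 100 ≡ 7, 10^4 ≡ 7² = 49 ≡ 18, 10^8 ≡ 18² = 324 ≡ 14, 10^16 ≡ 14² = 196 ≡ 10. Since 23 = 16 + 4 + 2 + 1, 10^23 ≡ 10·18·7·10: 10·18 = 180 ≡ 25, then 25·7 = 175 ≡ 20, then 20·10 = 200 ≡ 14. So 10^23 ≡ 14 (mod 31).
Hence φ⁻¹(10) = 14.

14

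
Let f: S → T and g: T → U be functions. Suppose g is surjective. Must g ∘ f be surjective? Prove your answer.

No. Take S = {1}, T = U = {1, 2, 3}, f(1) = 1, and g = identity (surjective).
Then (g ∘ f)(1) = 1, and 3 ∈ U has no preimage under g ∘ f, so g ∘ f is not surjective.

not surjective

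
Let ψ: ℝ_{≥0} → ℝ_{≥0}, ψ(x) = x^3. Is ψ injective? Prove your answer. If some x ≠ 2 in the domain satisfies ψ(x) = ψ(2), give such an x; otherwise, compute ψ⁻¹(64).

4

On ℝ_{≥0}, x ↦ x^3 is strictly increasing, so ψ(u) = ψ(v) forces u = v. So ψ is injective.
Since x ↦ x^3 is strictly increasing on ℝ_{≥0}, it is injective there, so no x ≠ 2 in the domain has ψ(x) = ψ(2). We therefore compute ψ⁻¹(64) = 64^{1/3} = 4 (indeed 4^3 = 64).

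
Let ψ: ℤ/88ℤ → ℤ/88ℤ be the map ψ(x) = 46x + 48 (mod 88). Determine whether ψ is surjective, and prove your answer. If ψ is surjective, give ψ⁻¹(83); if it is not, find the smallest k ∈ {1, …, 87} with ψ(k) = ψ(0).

44

Since gcd(46, 88) = 2, we have 46x ≡ 0 (mod 2) for all x, so ψ(x) ≡ 0 (mod 2).
But 1 ≢ 0 (mod 2), so 1 ∈ ℤ/88ℤ has no preimage. Therefore ψ is not surjective.
Since ψ is not surjective, we find the least positive k with ψ(k) = ψ(0): this means 46k ≡ 0 (mod 88), i.e. 88 ∣ 46k. Since gcd(46, 88) = 2, dividing through by 2 this holds exactly when 44 ∣ 23k, and as gcd(23, 44) = 1, exactly when 44 ∣ k.
The smallest positive such k is 44.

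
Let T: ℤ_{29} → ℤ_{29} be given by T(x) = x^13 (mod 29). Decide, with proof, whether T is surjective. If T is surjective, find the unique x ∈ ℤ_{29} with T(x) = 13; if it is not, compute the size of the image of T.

Since 29 is prime, the nonzero elements of ℤ_{29} form a cyclic group of order 28.
As gcd(13, 28) = 1, raising to the 13th power is a bijection on this group: if s^13 ≡ t^13 then (st^{−1})^13 = 1, and the only element of order dividing gcd(13, 28) = 1 is 1, so s = t.
With T(0) = 0 this makes T injective on all of ℤ_{29}, hence bijective (finite equal-size domain and codomain). In particular T is surjective.
Since T is surjective, we find the preimage of 13. The inverse of x ↦ x^13 on (ℤ_{29})^× is x ↦ x^13, because 13·13 = 169 = 6·28 + 1 ≡ 1 (mod 28) and x^{28} = 1 for x ≠ 0 (Fermat). So T⁻¹(13) = 13^13 mod 29.
Repeated squaring mod 29: 13^1 ≡ 13, 13^2 ≡ 13² = 169 ≡ 24, 13^4 ≡ 24² = 576 ≡ 25, 13^8 ≡ 25² = 625 ≡ 16. Since 13 = 8 + 4 + 1, 13^13 ≡ 16·25·13: 16·25 = 400 ≡ 23, then 23·13 = 299 ≡ 9. So 13^13 ≡ 9 (mod 29).
Hence T⁻¹(13) = 9.

9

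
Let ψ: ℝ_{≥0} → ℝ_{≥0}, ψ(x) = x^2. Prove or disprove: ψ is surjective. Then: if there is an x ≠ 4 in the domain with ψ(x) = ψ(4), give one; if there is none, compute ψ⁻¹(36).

For any y ∈ ℝ_{≥0}, x = y^{1/2} ∈ ℝ_{≥0} gives ψ(x) = y, so ψ is surjective.
Since x ↦ x^2 is strictly increasing on ℝ_{≥0}, it is injective there, so no x ≠ 4 in the domain has ψ(x) = ψ(4). We therefore compute ψ⁻¹(36) = 36^{1/2} = 6 (indeed 6^2 = 36).

6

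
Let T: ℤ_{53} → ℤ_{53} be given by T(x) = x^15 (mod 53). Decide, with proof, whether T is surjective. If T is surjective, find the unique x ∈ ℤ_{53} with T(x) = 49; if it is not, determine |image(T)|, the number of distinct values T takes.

46

Since 53 is prime, the nonzero elements of ℤ_{53} form a cyclic group of order 52.
As gcd(15, 52) = 1, raising to the 15th power is a bijection on this group: if u^15 ≡ v^15 then (uv^{−1})^15 = 1, and the only element of order dividing gcd(15, 52) = 1 is 1, so u = v.
With T(0) = 0 this makes T injective on all of ℤ_{53}, hence bijective (finite equal-size domain and codomain). In particular T is surjective.
Since T is surjective, we find the preimage of 49. The inverse of x ↦ x^15 on (ℤ_{53})^× is x ↦ x^7, because 15·7 = 105 = 2·52 + 1 ≡ 1 (mod 52) and x^{52} = 1 for x ≠ 0 (Fermat). So T⁻¹(49) = 49^7 mod 53.
Repeated squaring mod 53: 49^1 ≡ 49, 49^2 ≡ 49² = 2401 ≡ 16, 49^4 ≡ 16² = 256 ≡ 44. Since 7 = 4 + 2 + 1, 49^7 ≡ 44·16·49: 44·16 = 704 ≡ 15, then 15·49 = 735 ≡ 46. So 49^7 ≡ 46 (mod 53).
Hence T⁻¹(49) = 46.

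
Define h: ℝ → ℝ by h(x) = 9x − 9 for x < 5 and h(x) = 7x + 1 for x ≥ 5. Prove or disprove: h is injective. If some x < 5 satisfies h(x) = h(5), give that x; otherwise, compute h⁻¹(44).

Both pieces are strictly increasing (slopes 9 and 7), so each is injective on its own interval.
The left piece maps (−∞, 5) onto (−∞, 36); the right piece maps [5, ∞) onto [36, ∞).
These images are disjoint, so no value is attained by both pieces. Thus h is injective.
Because the two images are disjoint, no x < 5 has h(x) = h(5), so we compute h⁻¹(44): 44 lies in [36, ∞), so solve 7x + 1 = 44: x = (44 − 1)/7 = 43/7.

43/7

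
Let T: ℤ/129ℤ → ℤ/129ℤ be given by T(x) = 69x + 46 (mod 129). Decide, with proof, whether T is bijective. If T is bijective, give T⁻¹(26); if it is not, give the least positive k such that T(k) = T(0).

We have gcd(69, 129) = 3 > 1. Taking x_1 = 0 and x_2 = 43: T(0) = 46 and T(43) = 69·43 + 46 = 3013 ≡ 46 (mod 129).
So T(0) = T(43) while 0 ≠ 43, so T is not injective, hence not bijective.
Since T is not bijective, we find the least positive k with T(k) = T(0): this means 69k ≡ 0 (mod 129), i.e. 129 ∣ 69k. Since gcd(69, 129) = 3, dividing through by 3 this holds exactly when 43 ∣ 23k, and as gcd(23, 43) = 1, exactly when 43 ∣ k.
The smallest positive such k is 43.

43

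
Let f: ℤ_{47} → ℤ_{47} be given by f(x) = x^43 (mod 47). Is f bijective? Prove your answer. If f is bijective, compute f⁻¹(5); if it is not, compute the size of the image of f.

41

Since 47 is prime, the nonzero elements of ℤ_{47} form a cyclic group of order 46.
As gcd(43, 46) = 1, raising to the 43rd power is a bijection on this group: if a^43 ≡ b^43 then (ab^{−1})^43 = 1, and the only element of order dividing gcd(43, 46) = 1 is 1, so a = b.
With f(0) = 0 this makes f injective on all of ℤ_{47}, hence bijective (finite equal-size domain and codomain). In particular f is bijective.
Since f is bijective, we find the preimage of 5. The inverse of x ↦ x^43 on (ℤ_{47})^× is x ↦ x^15, because 43·15 = 645 = 14·46 + 1 ≡ 1 (mod 46) and x^{46} = 1 for x ≠ 0 (Fermat). So f⁻¹(5) = 5^15 mod 47.
Repeated squaring mod 47: 5^1 ≡ 5, 5^2 ≡ 5² = 25, 5^4 ≡ 25² = 625 ≡ 14, 5^8 ≡ 14² = 196 ≡ 8. Since 15 = 8 + 4 + 2 + 1, 5^15 ≡ 8·14·25·5: 8·14 = 112 ≡ 18, then 18·25 = 450 ≡ 27, then 27·5 = 135 ≡ 41. So 5^15 ≡ 41 (mod 47).
Hence f⁻¹(5) = 41.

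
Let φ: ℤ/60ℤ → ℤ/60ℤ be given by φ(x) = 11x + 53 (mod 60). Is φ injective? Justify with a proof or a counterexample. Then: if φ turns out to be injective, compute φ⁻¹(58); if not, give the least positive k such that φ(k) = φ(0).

Suppose φ(a) = φ(b) in ℤ/60ℤ. Then 11a + 53 ≡ 11b + 53 (mod 60), so 11(a − b) ≡ 0 (mod 60).
Since gcd(11, 60) = 1, 11 is invertible modulo 60, therefore a − b ≡ 0 (mod 60), i.e. a = b.
Therefore φ is injective.
We now compute 11⁻¹ mod 60 explicitly. Euclid's algorithm: 60 = 5·11 + 5, 11 = 2·5 + 1; back-substituting gives 1 = 11·11 − 2·60, so 11⁻¹ ≡ 11 (mod 60).
Since φ is injective, we compute φ⁻¹(58): solve 11x + 53 ≡ 58 (mod 60), i.e. 11x ≡ 5 (mod 60).
Multiplying by 11⁻¹ = 11 gives x ≡ 11·5 = 55 ≡ 55 (mod 60).
Check: φ(55) = 11·55 + 53 = 658 = 10·60 + 58 ≡ 58 (mod 60).

55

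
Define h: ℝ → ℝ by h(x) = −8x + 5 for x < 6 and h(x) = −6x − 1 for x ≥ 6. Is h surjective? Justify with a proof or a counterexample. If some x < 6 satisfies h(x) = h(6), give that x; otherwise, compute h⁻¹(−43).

21/4

Both pieces are strictly decreasing (slopes −8 and −6), so each is injective on its own interval.
The left piece maps (−∞, 6) onto (−43, ∞); the right piece maps [6, ∞) onto (−∞, −37].
The union (−43, ∞) ∪ (−∞, −37] covers ℝ, so h is surjective.
For the follow-up: the images overlap, so an x < 6 with h(x) = h(6) exists. h(6) = −37; solving −8x + 5 = −37 for x < 6 gives x = (−37 − 5)/(−8) = 21/4.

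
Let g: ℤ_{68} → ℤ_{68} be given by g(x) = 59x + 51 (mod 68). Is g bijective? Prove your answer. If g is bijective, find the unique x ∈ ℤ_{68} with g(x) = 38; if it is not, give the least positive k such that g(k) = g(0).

9

By definition, injectivity means: for all a, b in the domain, g(a) = g(b) implies a = b.
Suppose g(a) = g(b) in ℤ_{68}. Then 59a + 51 ≡ 59b + 51 (mod 68), so 59(a − b) ≡ 0 (mod 68).
Since gcd(59, 68) = 1, 59 is invertible modulo 68, so a − b ≡ 0 (mod 68), i.e. a = b.
We now compute 59⁻¹ mod 68 explicitly. Euclid's algorithm: 68 = 1·59 + 9, 59 = 6·9 + 5, 9 = 1·5 + 4, 5 = 1·4 + 1; back-substituting gives 1 = 15·59 − 13·68, so 59⁻¹ ≡ 15 (mod 68).
Then y ↦ 15(y − 51) is a two-sided inverse to g, so every y ∈ ℤ_{68} has a preimage.
Therefore g is bijective.
Since g is bijective, we find g⁻¹(38): we need 59x ≡ 38 − 51 ≡ 55 (mod 68). Using 59⁻¹ = 15: x ≡ 15·55 = 825 = 12·68 + 9, so x = 9.
Check: g(9) = 59·9 + 51 = 582 = 8·68 + 38 ≡ 38 (mod 68).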